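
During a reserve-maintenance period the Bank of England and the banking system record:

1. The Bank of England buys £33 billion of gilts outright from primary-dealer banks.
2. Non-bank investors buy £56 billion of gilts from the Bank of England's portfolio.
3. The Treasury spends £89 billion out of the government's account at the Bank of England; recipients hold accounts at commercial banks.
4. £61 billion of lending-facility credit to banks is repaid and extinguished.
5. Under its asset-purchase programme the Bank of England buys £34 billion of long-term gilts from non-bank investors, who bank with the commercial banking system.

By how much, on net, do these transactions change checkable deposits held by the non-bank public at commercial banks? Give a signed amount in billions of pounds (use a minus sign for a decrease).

OMO purchase (from banks) £33 billion: the counterparty is a bank, so public deposits are unchanged → 0.
Asset sale (to non-banks) £56 billion: non-bank counterparties' bank balances fall → −£56B.
Government spending £89 billion: non-bank counterparties' bank balances rise → +£89B.
Discount-window repayment £61 billion: the counterparty is a bank, so public deposits are unchanged → 0.
Asset purchase (from non-banks) £34 billion: non-bank counterparties' bank balances rise → +£34B.
Net: 0 − 56 + 89 + 0 + 34 = +£67 billion.

+£67 billion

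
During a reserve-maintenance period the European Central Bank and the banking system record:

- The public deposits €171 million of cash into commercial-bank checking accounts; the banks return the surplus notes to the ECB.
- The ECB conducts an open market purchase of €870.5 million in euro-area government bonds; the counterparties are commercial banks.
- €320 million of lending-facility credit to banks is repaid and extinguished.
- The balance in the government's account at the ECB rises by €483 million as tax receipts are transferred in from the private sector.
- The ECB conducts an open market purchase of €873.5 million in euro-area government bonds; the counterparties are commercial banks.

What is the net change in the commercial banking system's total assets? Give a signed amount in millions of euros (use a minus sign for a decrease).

ECB balance sheet:
  Assets:      Securities +€1744M, Loans to banks −€320M
  Liabilities: Bank reserves +€1112M, Currency in circulation −€171M, Government deposits +€483M
Commercial banking system:
  Assets:      Reserves at CB +€1112M, Securities −€1744M
  Liabilities: Checkable deposits −€312M, Borrowings from CB −€320M
Change in total bank assets = -€632 million.

-€632 million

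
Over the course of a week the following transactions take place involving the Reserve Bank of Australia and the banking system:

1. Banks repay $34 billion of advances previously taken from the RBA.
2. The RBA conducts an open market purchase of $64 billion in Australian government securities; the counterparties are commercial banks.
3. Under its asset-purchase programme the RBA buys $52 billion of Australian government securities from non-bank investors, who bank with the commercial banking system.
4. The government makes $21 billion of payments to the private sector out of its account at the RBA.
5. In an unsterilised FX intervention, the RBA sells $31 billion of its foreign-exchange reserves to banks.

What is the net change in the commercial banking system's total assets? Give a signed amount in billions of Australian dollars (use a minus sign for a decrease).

+$39 billion

Discount-window repayment $34 billion: bank balance sheets shrink → −$34B.
OMO purchase (from banks) $64 billion: just an asset swap on bank balance sheets → 0.
Asset purchase (from non-banks) $52 billion: bank balance sheets expand → +$52B.
Government spending $21 billion: bank balance sheets expand → +$21B.
FX sale $31 billion: just an asset swap on bank balance sheets → 0.
Net: −34 + 0 + 52 + 21 + 0 = +$39 billion.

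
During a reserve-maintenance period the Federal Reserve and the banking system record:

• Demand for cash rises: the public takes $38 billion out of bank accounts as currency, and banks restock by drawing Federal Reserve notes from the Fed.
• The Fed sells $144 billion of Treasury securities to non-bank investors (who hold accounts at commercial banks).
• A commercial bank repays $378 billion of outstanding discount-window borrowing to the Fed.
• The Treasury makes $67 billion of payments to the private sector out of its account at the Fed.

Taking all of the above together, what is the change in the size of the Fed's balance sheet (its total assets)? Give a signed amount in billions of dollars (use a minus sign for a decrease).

Currency withdrawal $38 billion: only the composition of liabilities changes → 0.
Asset sale (to non-banks) $144 billion: a Fed asset is shed → −$144B.
Discount-window repayment $378 billion: a Fed asset is shed → −$378B.
Government spending $67 billion: only the composition of liabilities changes → 0.
Net: 0 − 144 − 378 + 0 = -$522 billion.

-$522 billion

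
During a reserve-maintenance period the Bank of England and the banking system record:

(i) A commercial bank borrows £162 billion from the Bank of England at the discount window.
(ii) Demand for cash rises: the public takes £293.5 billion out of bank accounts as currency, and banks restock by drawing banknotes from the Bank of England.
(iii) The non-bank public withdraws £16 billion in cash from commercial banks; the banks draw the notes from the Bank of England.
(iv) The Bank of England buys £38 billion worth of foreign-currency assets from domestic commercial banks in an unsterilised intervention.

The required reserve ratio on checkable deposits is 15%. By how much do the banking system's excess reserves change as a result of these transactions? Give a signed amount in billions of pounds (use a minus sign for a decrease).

Discount-window loan £162 billion: reserves +£162B, deposits 0.
Currency withdrawal £293.5 billion: reserves −£293.5B, deposits −£293.5B.
Currency withdrawal £16 billion: reserves −£16B, deposits −£16B.
FX purchase £38 billion: reserves +£38B, deposits 0.
Totals: Δreserves = −£109.5B, Δdeposits = −£309.5B.
Δrequired reserves = 15% × −£309.5B = −£46.425B.
Δexcess reserves = Δreserves − Δrequired = −£109.5B − (−£46.425B) = -£63.075 billion.

-£63.075 billion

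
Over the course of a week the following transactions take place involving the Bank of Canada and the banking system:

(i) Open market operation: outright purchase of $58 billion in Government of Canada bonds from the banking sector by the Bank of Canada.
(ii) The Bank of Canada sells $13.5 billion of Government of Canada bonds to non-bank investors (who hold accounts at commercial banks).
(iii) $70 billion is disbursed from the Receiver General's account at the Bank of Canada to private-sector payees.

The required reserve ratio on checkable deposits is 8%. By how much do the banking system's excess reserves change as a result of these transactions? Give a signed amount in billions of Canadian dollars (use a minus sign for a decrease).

OMO purchase (from banks) $58 billion: reserves +$58B, deposits 0.
Asset sale (to non-banks) $13.5 billion: reserves −$13.5B, deposits −$13.5B.
Government spending $70 billion: reserves +$70B, deposits +$70B.
Totals: Δreserves = +$114.5B, Δdeposits = +$56.5B.
Δrequired reserves = 8% × +$56.5B = +$4.52B.
Δexcess reserves = Δreserves − Δrequired = +$114.5B − (+$4.52B) = +$109.98 billion.

+$109.98 billion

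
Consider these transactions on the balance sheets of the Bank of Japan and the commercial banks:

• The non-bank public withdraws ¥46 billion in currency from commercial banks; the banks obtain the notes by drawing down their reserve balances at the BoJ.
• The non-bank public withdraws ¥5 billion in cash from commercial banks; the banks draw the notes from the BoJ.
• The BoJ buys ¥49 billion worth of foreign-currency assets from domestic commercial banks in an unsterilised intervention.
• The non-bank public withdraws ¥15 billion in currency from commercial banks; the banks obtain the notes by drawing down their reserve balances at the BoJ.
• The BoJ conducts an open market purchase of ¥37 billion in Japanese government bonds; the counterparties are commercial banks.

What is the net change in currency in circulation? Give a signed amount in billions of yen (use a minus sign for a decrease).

+¥66 billion

Currency withdrawal ¥46 billion: notes leave the central bank → +¥46B.
Currency withdrawal ¥5 billion: notes leave the central bank → +¥5B.
FX purchase ¥49 billion: no currency enters or leaves circulation → 0.
Currency withdrawal ¥15 billion: notes leave the central bank → +¥15B.
OMO purchase (from banks) ¥37 billion: no currency enters or leaves circulation → 0.
Net: 46 + 5 + 0 + 15 + 0 = +¥66 billion.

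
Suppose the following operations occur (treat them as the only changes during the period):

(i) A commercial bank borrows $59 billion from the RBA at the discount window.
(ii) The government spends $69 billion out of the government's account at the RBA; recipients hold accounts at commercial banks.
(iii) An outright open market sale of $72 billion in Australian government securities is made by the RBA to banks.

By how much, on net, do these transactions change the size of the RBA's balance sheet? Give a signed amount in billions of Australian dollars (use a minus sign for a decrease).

RBA balance sheet:
  Assets:      Securities −$72B, Loans to banks +$59B
  Liabilities: Bank reserves +$56B, Government deposits −$69B
Change in total RBA assets = -$13 billion.

-$13 billion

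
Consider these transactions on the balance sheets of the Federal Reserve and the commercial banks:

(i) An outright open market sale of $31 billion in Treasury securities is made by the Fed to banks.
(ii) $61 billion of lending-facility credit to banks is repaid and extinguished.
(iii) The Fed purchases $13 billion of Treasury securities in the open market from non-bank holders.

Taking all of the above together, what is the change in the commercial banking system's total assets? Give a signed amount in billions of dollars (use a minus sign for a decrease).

OMO sale (to banks) $31 billion: just an asset swap on bank balance sheets → 0.
Discount-window repayment $61 billion: bank balance sheets shrink → −$61B.
Asset purchase (from non-banks) $13 billion: bank balance sheets expand → +$13B.
Net: 0 − 61 + 13 = -$48 billion.

-$48 billion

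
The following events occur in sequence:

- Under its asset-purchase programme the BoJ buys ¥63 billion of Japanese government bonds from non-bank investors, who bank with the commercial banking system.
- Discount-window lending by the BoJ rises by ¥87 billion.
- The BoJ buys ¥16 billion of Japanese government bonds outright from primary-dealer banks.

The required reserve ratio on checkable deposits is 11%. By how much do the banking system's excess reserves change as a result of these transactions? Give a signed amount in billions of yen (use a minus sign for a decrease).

Asset purchase (from non-banks) ¥63 billion: reserves +¥63B, deposits +¥63B.
Discount-window loan ¥87 billion: reserves +¥87B, deposits 0.
OMO purchase (from banks) ¥16 billion: reserves +¥16B, deposits 0.
Totals: Δreserves = +¥166B, Δdeposits = +¥63B.
Δrequired reserves = 11% × +¥63B = +¥6.93B.
Δexcess reserves = Δreserves − Δrequired = +¥166B − (+¥6.93B) = +¥159.07 billion.

+¥159.07 billion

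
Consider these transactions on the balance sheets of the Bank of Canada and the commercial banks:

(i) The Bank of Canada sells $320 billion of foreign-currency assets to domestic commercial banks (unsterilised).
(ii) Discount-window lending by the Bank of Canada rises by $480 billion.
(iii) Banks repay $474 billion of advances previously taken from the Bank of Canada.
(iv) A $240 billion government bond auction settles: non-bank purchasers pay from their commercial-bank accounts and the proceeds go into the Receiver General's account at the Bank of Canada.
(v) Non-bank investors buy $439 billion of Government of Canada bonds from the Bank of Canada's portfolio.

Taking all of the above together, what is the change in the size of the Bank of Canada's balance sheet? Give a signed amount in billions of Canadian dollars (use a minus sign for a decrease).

Bank of Canada balance sheet:
  Assets:      Securities −$439B, Loans to banks +$6B, Foreign assets −$320B
  Liabilities: Bank reserves −$993B, Government deposits +$240B
Commercial banking system:
  Assets:      Reserves at CB −$993B, Foreign assets +$320B
  Liabilities: Checkable deposits −$679B, Borrowings from CB +$6B
Change in total Bank of Canada assets = -$753 billion.

-$753 billion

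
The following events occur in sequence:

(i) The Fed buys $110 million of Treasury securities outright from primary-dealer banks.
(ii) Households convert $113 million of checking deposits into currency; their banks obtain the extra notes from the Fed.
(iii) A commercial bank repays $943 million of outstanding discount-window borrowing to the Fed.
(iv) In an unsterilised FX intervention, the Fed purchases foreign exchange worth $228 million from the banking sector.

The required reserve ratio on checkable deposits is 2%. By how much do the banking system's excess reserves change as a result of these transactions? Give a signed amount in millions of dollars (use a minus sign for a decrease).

OMO purchase (from banks) $110 million: reserves +$110M, deposits 0.
Currency withdrawal $113 million: reserves −$113M, deposits −$113M.
Discount-window repayment $943 million: reserves −$943M, deposits 0.
FX purchase $228 million: reserves +$228M, deposits 0.
Totals: Δreserves = −$718M, Δdeposits = −$113M.
Δrequired reserves = 2% × −$113M = −$2.26M.
Δexcess reserves = Δreserves − Δrequired = −$718M − (−$2.26M) = -$715.74 million.

-$715.74 million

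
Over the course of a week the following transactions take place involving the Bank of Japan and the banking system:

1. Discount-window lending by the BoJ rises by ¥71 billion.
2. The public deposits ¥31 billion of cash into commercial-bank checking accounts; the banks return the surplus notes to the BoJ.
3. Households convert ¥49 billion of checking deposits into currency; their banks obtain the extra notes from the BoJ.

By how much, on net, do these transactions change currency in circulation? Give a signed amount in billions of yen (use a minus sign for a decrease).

BoJ balance sheet:
  Assets:      Loans to banks +¥71B
  Liabilities: Bank reserves +¥53B, Currency in circulation +¥18B
Commercial banking system:
  Assets:      Reserves at CB +¥53B
  Liabilities: Checkable deposits −¥18B, Borrowings from CB +¥71B
So the change in currency in circulation is +¥18 billion.

+¥18 billion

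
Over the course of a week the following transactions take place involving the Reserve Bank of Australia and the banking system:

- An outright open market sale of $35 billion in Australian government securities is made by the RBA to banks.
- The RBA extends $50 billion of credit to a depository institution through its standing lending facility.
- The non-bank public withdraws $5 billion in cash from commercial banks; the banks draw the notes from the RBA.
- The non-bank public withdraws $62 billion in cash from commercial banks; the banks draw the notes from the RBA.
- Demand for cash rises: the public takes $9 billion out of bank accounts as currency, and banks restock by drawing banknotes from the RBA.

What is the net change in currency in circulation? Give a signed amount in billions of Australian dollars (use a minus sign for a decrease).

OMO sale (to banks) $35 billion: no currency enters or leaves circulation → 0.
Discount-window loan $50 billion: no currency enters or leaves circulation → 0.
Currency withdrawal $5 billion: notes leave the central bank → +$5B.
Currency withdrawal $62 billion: notes leave the central bank → +$62B.
Currency withdrawal $9 billion: notes leave the central bank → +$9B.
Net: 0 + 0 + 5 + 62 + 9 = +$76 billion.

+$76 billion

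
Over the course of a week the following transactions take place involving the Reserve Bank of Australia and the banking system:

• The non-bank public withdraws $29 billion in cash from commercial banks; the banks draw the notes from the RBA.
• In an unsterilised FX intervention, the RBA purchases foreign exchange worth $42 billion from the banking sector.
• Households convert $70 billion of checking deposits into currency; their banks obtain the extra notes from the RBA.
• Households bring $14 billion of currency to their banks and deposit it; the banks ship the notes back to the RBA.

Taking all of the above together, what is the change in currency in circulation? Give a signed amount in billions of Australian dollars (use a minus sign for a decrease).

+$85 billion

Currency withdrawal $29 billion: notes leave the central bank → +$29B.
FX purchase $42 billion: no currency enters or leaves circulation → 0.
Currency withdrawal $70 billion: notes leave the central bank → +$70B.
Currency deposit $14 billion: notes return to the central bank → −$14B.
Net: 29 + 0 + 70 − 14 = +$85 billion.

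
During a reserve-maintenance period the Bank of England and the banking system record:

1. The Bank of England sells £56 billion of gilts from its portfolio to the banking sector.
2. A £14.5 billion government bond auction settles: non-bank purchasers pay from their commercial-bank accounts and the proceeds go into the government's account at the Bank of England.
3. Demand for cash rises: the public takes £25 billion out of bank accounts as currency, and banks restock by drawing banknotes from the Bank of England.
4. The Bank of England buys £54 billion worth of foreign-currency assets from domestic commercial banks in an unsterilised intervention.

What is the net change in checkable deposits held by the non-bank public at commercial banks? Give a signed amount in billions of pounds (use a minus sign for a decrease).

Bank of England balance sheet:
  Assets:      Securities −£56B, Foreign assets +£54B
  Liabilities: Bank reserves −£41.5B, Currency in circulation +£25B, Government deposits +£14.5B
Commercial banking system:
  Assets:      Reserves at CB −£41.5B, Securities +£56B, Foreign assets −£54B
  Liabilities: Checkable deposits −£39.5B
So the change in checkable deposits held by the non-bank public at commercial banks is -£39.5 billion.

-£39.5 billion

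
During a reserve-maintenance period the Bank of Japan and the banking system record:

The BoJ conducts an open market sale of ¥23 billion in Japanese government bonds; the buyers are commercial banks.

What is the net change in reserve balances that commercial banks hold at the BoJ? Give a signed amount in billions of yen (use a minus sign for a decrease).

-¥23 billion

OMO sale (to banks) ¥23 billion: the buying banks pay out of their reserve balances → −¥23B.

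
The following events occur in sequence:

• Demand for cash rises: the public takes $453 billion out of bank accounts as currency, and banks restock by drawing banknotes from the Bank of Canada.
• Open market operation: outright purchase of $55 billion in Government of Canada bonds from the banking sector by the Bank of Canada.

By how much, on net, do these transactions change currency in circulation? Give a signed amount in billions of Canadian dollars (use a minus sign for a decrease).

+$453 billion

Bank of Canada balance sheet:
  Assets:      Securities +$55B
  Liabilities: Bank reserves −$398B, Currency in circulation +$453B
So the change in currency in circulation is +$453 billion.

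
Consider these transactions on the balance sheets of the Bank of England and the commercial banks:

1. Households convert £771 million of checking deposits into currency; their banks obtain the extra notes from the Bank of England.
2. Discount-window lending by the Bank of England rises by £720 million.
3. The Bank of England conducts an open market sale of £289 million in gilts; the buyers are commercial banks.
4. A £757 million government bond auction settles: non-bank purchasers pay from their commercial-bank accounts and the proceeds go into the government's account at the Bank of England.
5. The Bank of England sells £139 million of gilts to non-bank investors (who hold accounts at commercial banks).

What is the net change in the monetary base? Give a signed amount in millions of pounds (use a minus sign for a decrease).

-£465 million

Currency withdrawal £771 million: just a shift between currency and reserves — both are base money → 0.
Discount-window loan £720 million: Bank of England balance sheet expands → +£720M.
OMO sale (to banks) £289 million: Bank of England balance sheet contracts → −£289M.
Government account inflow £757 million: reserves shift to a non-base liability → −£757M.
Asset sale (to non-banks) £139 million: Bank of England balance sheet contracts → −£139M.
Net: 0 + 720 − 289 − 757 − 139 = -£465 million.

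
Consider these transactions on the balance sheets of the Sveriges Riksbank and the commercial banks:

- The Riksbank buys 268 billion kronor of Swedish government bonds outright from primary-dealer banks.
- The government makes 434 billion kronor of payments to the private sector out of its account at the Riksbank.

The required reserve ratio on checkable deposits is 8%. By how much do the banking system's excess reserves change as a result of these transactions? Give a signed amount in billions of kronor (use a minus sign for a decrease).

+667.28 billion

OMO purchase (from banks) 268 billion kronor: reserves +268B, deposits 0.
Government spending 434 billion kronor: reserves +434B, deposits +434B.
Totals: Δreserves = +702B, Δdeposits = +434B.
Δrequired reserves = 8% × +434B = +34.72B.
Δexcess reserves = Δreserves − Δrequired = +702B − (+34.72B) = +667.28 billion.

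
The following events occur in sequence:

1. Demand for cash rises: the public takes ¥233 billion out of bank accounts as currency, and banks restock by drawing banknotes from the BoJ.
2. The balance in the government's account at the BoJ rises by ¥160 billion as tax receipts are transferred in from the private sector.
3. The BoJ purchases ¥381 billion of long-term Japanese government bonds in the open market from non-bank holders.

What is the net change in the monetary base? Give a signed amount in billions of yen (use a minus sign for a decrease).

Currency withdrawal ¥233 billion: just a shift between currency and reserves — both are base money → 0.
Government account inflow ¥160 billion: reserves shift to a non-base liability → −¥160B.
Asset purchase (from non-banks) ¥381 billion: BoJ balance sheet expands → +¥381B.
Net: 0 − 160 + 381 = +¥221 billion.

+¥221 billion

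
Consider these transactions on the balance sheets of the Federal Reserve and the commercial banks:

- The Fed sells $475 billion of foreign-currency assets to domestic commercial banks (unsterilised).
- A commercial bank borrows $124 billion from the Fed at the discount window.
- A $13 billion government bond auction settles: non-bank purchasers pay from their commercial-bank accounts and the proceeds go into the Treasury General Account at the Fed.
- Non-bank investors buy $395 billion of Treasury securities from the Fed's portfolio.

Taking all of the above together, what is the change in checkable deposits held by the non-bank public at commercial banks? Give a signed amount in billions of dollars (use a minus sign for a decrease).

-$408 billion

Fed balance sheet:
  Assets:      Securities −$395B, Loans to banks +$124B, Foreign assets −$475B
  Liabilities: Bank reserves −$759B, Government deposits +$13B
Commercial banking system:
  Assets:      Reserves at CB −$759B, Foreign assets +$475B
  Liabilities: Checkable deposits −$408B, Borrowings from CB +$124B
So the change in checkable deposits held by the non-bank public at commercial banks is -$408 billion.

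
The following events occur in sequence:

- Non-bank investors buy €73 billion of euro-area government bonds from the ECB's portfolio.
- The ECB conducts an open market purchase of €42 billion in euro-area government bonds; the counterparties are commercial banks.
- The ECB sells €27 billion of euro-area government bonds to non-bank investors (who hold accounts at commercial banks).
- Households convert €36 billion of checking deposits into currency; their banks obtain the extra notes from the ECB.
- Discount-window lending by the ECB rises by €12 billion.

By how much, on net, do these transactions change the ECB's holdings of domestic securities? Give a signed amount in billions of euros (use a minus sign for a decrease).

Asset sale (to non-banks) €73 billion: securities removed from the ECB's portfolio → −€73B.
OMO purchase (from banks) €42 billion: securities added to the ECB's portfolio → +€42B.
Asset sale (to non-banks) €27 billion: securities removed from the ECB's portfolio → −€27B.
Currency withdrawal €36 billion: the ECB's securities portfolio is untouched → 0.
Discount-window loan €12 billion: the ECB's securities portfolio is untouched → 0.
Net: −73 + 42 − 27 + 0 + 0 = -€58 billion.

-€58 billion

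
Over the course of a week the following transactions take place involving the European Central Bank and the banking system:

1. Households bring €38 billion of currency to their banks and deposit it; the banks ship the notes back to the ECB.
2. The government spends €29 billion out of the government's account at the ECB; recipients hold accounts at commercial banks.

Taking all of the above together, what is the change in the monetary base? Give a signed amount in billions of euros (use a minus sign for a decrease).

ECB balance sheet:
  Assets:      no change
  Liabilities: Bank reserves +€67B, Currency in circulation −€38B, Government deposits −€29B
Commercial banking system:
  Assets:      Reserves at CB +€67B
  Liabilities: Checkable deposits +€67B
Monetary base = currency + reserves: −€38B + (+€67B) = +€29 billion.

+€29 billion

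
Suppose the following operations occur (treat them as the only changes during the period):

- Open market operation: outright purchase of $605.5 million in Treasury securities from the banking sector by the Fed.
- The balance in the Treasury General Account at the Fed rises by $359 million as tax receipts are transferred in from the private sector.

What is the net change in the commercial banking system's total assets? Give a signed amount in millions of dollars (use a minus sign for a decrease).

Fed balance sheet:
  Assets:      Securities +$605.5M
  Liabilities: Bank reserves +$246.5M, Government deposits +$359M
Commercial banking system:
  Assets:      Reserves at CB +$246.5M, Securities −$605.5M
  Liabilities: Checkable deposits −$359M
Change in total bank assets = -$359 million.

-$359 million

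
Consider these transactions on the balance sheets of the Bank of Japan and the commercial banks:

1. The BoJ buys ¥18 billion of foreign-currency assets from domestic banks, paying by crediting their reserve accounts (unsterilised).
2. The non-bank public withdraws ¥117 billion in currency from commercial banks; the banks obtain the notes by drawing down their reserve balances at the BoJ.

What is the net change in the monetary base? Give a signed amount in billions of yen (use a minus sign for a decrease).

BoJ balance sheet:
  Assets:      Foreign assets +¥18B
  Liabilities: Bank reserves −¥99B, Currency in circulation +¥117B
Monetary base = currency + reserves: +¥117B + (−¥99B) = +¥18 billion.

+¥18 billion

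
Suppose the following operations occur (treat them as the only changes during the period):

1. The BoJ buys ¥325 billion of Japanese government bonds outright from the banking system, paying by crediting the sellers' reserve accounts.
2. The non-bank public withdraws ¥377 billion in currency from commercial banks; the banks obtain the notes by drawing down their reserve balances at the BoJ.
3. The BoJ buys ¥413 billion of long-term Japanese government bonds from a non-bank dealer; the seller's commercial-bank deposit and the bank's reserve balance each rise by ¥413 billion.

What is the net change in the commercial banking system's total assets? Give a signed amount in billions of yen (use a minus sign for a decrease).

OMO purchase (from banks) ¥325 billion: just an asset swap on bank balance sheets → 0.
Currency withdrawal ¥377 billion: bank balance sheets shrink → −¥377B.
Asset purchase (from non-banks) ¥413 billion: bank balance sheets expand → +¥413B.
Net: 0 − 377 + 413 = +¥36 billion.

+¥36 billion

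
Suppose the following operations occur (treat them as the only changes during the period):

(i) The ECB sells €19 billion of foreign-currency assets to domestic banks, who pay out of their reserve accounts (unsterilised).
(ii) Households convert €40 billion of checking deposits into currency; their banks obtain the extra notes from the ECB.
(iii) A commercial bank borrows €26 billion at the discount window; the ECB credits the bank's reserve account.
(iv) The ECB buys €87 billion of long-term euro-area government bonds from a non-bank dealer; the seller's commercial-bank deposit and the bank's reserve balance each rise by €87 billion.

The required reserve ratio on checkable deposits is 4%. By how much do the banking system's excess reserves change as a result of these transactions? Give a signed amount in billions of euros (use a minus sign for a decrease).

+€52.12 billion

FX sale €19 billion: reserves −€19B, deposits 0.
Currency withdrawal €40 billion: reserves −€40B, deposits −€40B.
Discount-window loan €26 billion: reserves +€26B, deposits 0.
Asset purchase (from non-banks) €87 billion: reserves +€87B, deposits +€87B.
Totals: Δreserves = +€54B, Δdeposits = +€47B.
Δrequired reserves = 4% × +€47B = +€1.88B.
Δexcess reserves = Δreserves − Δrequired = +€54B − (+€1.88B) = +€52.12 billion.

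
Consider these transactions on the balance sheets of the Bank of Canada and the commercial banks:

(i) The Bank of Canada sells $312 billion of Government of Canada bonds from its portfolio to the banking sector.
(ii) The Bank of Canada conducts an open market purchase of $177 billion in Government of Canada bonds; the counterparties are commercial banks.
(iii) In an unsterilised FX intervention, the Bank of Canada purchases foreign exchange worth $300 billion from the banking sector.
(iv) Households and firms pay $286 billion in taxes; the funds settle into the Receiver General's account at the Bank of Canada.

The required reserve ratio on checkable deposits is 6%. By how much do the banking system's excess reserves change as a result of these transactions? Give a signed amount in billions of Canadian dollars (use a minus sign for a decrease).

OMO sale (to banks) $312 billion: reserves −$312B, deposits 0.
OMO purchase (from banks) $177 billion: reserves +$177B, deposits 0.
FX purchase $300 billion: reserves +$300B, deposits 0.
Government account inflow $286 billion: reserves −$286B, deposits −$286B.
Totals: Δreserves = −$121B, Δdeposits = −$286B.
Δrequired reserves = 6% × −$286B = −$17.16B.
Δexcess reserves = Δreserves − Δrequired = −$121B − (−$17.16B) = -$103.84 billion.

-$103.84 billion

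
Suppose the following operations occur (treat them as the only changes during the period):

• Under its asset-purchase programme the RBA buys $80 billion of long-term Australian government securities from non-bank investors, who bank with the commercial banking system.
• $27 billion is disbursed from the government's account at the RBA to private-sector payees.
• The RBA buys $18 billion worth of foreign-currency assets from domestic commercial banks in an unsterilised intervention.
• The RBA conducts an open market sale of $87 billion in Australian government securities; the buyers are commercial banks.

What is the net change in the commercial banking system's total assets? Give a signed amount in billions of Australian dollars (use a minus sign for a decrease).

+$107 billion

RBA balance sheet:
  Assets:      Securities −$7B, Foreign assets +$18B
  Liabilities: Bank reserves +$38B, Government deposits −$27B
Commercial banking system:
  Assets:      Reserves at CB +$38B, Securities +$87B, Foreign assets −$18B
  Liabilities: Checkable deposits +$107B
Change in total bank assets = +$107 billion.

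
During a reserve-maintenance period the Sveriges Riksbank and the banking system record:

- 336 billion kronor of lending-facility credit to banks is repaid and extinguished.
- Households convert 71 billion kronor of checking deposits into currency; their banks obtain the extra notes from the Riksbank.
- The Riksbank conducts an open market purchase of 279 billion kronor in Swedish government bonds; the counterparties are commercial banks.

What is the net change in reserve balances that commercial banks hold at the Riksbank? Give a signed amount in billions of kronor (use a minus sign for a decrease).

-128 billion

Riksbank balance sheet:
  Assets:      Securities +279B, Loans to banks −336B
  Liabilities: Bank reserves −128B, Currency in circulation +71B
Commercial banking system:
  Assets:      Reserves at CB −128B, Securities −279B
  Liabilities: Checkable deposits −71B, Borrowings from CB −336B
So the change in reserve balances that commercial banks hold at the Riksbank is -128 billion.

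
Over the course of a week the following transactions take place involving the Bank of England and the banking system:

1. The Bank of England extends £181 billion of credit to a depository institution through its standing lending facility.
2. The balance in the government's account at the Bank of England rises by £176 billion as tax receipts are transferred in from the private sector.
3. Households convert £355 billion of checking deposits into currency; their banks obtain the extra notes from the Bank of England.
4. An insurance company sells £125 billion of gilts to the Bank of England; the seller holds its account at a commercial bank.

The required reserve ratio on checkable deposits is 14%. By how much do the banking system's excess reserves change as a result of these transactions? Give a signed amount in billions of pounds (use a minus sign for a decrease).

Discount-window loan £181 billion: reserves +£181B, deposits 0.
Government account inflow £176 billion: reserves −£176B, deposits −£176B.
Currency withdrawal £355 billion: reserves −£355B, deposits −£355B.
Asset purchase (from non-banks) £125 billion: reserves +£125B, deposits +£125B.
Totals: Δreserves = −£225B, Δdeposits = −£406B.
Δrequired reserves = 14% × −£406B = −£56.84B.
Δexcess reserves = Δreserves − Δrequired = −£225B − (−£56.84B) = -£168.16 billion.

-£168.16 billion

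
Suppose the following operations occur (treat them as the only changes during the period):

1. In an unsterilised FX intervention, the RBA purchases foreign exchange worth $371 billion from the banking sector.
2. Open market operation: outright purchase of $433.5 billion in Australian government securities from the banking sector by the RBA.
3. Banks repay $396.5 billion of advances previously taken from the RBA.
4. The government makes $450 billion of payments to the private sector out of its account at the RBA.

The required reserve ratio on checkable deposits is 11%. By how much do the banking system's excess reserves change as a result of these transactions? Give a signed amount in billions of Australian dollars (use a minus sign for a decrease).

FX purchase $371 billion: reserves +$371B, deposits 0.
OMO purchase (from banks) $433.5 billion: reserves +$433.5B, deposits 0.
Discount-window repayment $396.5 billion: reserves −$396.5B, deposits 0.
Government spending $450 billion: reserves +$450B, deposits +$450B.
Totals: Δreserves = +$858B, Δdeposits = +$450B.
Δrequired reserves = 11% × +$450B = +$49.5B.
Δexcess reserves = Δreserves − Δrequired = +$858B − (+$49.5B) = +$808.5 billion.

+$808.5 billion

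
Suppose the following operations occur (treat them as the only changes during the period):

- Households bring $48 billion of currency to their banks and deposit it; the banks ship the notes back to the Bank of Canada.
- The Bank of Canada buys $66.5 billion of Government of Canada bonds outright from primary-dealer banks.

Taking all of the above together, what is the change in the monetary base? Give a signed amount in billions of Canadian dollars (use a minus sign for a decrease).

Bank of Canada balance sheet:
  Assets:      Securities +$66.5B
  Liabilities: Bank reserves +$114.5B, Currency in circulation −$48B
Commercial banking system:
  Assets:      Reserves at CB +$114.5B, Securities −$66.5B
  Liabilities: Checkable deposits +$48B
Monetary base = currency + reserves: −$48B + (+$114.5B) = +$66.5 billion.

+$66.5 billion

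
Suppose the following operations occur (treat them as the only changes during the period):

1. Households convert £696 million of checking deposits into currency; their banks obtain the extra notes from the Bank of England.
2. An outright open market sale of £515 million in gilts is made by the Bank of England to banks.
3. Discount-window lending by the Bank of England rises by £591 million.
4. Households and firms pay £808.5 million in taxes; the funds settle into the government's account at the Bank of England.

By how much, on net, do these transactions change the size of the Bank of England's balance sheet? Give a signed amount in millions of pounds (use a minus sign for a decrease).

+£76 million

Bank of England balance sheet:
  Assets:      Securities −£515M, Loans to banks +£591M
  Liabilities: Bank reserves −£1428.5M, Currency in circulation +£696M, Government deposits +£808.5M
Change in total Bank of England assets = +£76 million.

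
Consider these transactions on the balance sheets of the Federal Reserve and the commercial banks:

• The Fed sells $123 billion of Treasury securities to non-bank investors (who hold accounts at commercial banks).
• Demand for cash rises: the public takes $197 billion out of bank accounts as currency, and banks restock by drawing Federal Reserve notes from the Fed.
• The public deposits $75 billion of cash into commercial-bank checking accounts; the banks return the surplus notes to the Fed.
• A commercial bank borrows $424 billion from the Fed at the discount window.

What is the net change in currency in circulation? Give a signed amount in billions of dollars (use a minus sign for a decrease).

Asset sale (to non-banks) $123 billion: no currency enters or leaves circulation → 0.
Currency withdrawal $197 billion: notes leave the central bank → +$197B.
Currency deposit $75 billion: notes return to the central bank → −$75B.
Discount-window loan $424 billion: no currency enters or leaves circulation → 0.
Net: 0 + 197 − 75 + 0 = +$122 billion.

+$122 billion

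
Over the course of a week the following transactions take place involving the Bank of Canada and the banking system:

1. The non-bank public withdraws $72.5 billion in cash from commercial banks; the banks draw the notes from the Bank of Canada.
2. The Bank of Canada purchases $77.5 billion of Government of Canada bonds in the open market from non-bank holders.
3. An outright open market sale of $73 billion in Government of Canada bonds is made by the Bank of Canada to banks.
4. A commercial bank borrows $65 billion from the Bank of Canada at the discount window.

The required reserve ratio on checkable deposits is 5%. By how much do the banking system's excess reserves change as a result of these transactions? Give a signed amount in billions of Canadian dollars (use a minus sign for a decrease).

Currency withdrawal $72.5 billion: reserves −$72.5B, deposits −$72.5B.
Asset purchase (from non-banks) $77.5 billion: reserves +$77.5B, deposits +$77.5B.
OMO sale (to banks) $73 billion: reserves −$73B, deposits 0.
Discount-window loan $65 billion: reserves +$65B, deposits 0.
Totals: Δreserves = −$3B, Δdeposits = +$5B.
Δrequired reserves = 5% × +$5B = +$0.25B.
Δexcess reserves = Δreserves − Δrequired = −$3B − (+$0.25B) = -$3.25 billion.

-$3.25 billion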